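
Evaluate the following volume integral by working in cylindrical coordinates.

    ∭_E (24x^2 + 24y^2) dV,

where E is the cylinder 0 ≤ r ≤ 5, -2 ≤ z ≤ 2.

In cylindrical coordinates, x = r cos(θ), y = r sin(θ), z = z, and dV = r dr dθ dz.

The integrand becomes 24r^2, so

    ∭_E (24x^2 + 24y^2) dV = ∫_{0}^{2π} ∫_{0}^{5} ∫_{-2}^{2} (24r^2) · r dz dr dθ.

Inner (z): 96r^3.
Middle (r from 0 to 5): 15000.
Outer (θ): 30000π.

Therefore the triple integral equals 30000π.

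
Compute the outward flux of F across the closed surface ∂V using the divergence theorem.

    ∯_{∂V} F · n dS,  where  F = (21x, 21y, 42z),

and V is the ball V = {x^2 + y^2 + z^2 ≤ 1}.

By the divergence theorem,

    ∯_{∂V} F · n dS = ∭_V (∇ · F) dV.

Compute the divergence:
    ∇ · F = ∂F_x/∂x + ∂F_y/∂y + ∂F_z/∂z = 21 + 21 + 42 = 84.

In spherical coordinates, x = ρ sin(φ) cos(θ), y = ρ sin(φ) sin(θ), z = ρ cos(φ), dV = ρ^2 sin(φ) dρ dφ dθ, with 0 ≤ ρ ≤ 1, 0 ≤ φ ≤ π, 0 ≤ θ ≤ 2π.

The integrand, after substitution and multiplying by the volume element, becomes (84) · ρ^2 sin(φ), so

    ∭_V (∇·F) dV = ∫_0^{2π} ∫_0^{π} ∫_0^{1} (84) · ρ^2 sin(φ) dρ dφ dθ.

Inner (ρ from 0 to 1): 28sin(φ).
Middle (φ from 0 to π): 56.
Outer (θ from 0 to 2π): 112π.

Therefore ∯_{∂V} F · n dS = 112π.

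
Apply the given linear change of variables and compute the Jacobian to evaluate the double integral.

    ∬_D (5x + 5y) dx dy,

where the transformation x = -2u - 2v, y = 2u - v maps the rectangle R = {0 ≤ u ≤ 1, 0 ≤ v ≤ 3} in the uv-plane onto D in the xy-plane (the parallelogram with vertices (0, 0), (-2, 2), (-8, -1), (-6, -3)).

Compute the Jacobian determinant of (x, y) with respect to (u, v):

    ∂(x,y)/∂(u,v) = | -2  -2 | = (-2)(-1) - (-2)(2) = 6.
                   | 2  -1 |

Its absolute value is |J| = 6 (the area scaling factor).

Substituting x = -2u - 2v, y = 2u - v into the integrand,

    5x + 5y → -15v,

so the integral becomes

    ∬_R (-15v) · |J| du dv = ∫_0^1 ∫_0^3 (-90v) dv du.

Inner (v): -405.
Outer (u): -405.

Therefore ∬_D (5x + 5y) dx dy = -405.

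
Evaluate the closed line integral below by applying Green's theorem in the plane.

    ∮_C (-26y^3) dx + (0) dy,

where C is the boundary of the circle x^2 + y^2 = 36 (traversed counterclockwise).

Green's theorem converts the closed line integral into a double integral over the enclosed region D:

    ∮_C P dx + Q dy = ∬_D (∂Q/∂x - ∂P/∂y) dA.

Here P = -26y^3, Q = 0, so

    ∂Q/∂x = 0,    ∂P/∂y = -78y^2,
    ∂Q/∂x - ∂P/∂y = 78y^2.

D is the region x^2 + y^2 ≤ 36. Evaluating the double integral:

In polar coordinates (x = r cos θ, y = r sin θ, dA = r dr dθ) the integrand becomes 78r^2sin(θ)^2, so

    ∬_D (78y^2) dA = ∫_0^{2π} ∫_0^{6} (78r^2sin(θ)^2) · r dr dθ.

Inner (r from 0 to 6): 25272sin(θ)^2.
Outer (θ from 0 to 2π): 25272π.

Therefore ∮_C P dx + Q dy = 25272π.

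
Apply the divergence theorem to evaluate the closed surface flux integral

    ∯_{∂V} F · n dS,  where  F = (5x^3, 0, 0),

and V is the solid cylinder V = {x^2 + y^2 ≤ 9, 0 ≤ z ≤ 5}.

By the divergence theorem,

    ∯_{∂V} F · n dS = ∭_V (∇ · F) dV.

Compute the divergence:
    ∇ · F = ∂F_x/∂x + ∂F_y/∂y + ∂F_z/∂z = 15x^2 + 0 + 0 = 15x^2.

In cylindrical coordinates, x = r cos(θ), y = r sin(θ), z = z, dV = r dr dθ dz, with 0 ≤ r ≤ 3, 0 ≤ θ ≤ 2π, 0 ≤ z ≤ 5.

The integrand, after substitution and multiplying by the volume element, becomes (15r^2cos(θ)^2) · r, so

    ∭_V (∇·F) dV = ∫_0^{2π} ∫_0^{3} ∫_0^{5} (15r^2cos(θ)^2) · r dz dr dθ.

Inner (z from 0 to 5): 75r^3cos(θ)^2.
Middle (r from 0 to 3): 6075cos(θ)^2/4.
Outer (θ from 0 to 2π): 6075π/4.

Therefore ∯_{∂V} F · n dS = 6075π/4.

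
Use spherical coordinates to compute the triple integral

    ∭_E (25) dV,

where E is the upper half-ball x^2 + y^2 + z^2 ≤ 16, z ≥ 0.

In spherical coordinates, x = ρ sin(φ) cos(θ), y = ρ sin(φ) sin(θ), z = ρ cos(φ), and dV = ρ^2 sin(φ) dρ dφ dθ.

The integrand becomes 25, so

    ∭_E (25) dV = ∫_{0}^{2π} ∫_{0}^{π/2} ∫_{0}^{4} (25) · ρ^2 sin(φ) dρ dφ dθ.

Inner (ρ): 1600sin(φ)/3.
Middle (φ): 1600/3.
Outer (θ): 3200π/3.

Therefore the triple integral equals 3200π/3.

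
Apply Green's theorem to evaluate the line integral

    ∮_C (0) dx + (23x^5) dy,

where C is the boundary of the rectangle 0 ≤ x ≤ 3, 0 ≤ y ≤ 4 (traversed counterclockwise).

Green's theorem converts the closed line integral into a double integral over the enclosed region D:

    ∮_C P dx + Q dy = ∬_D (∂Q/∂x - ∂P/∂y) dA.

Here P = 0, Q = 23x^5, so

    ∂Q/∂x = 115x^4,    ∂P/∂y = 0,
    ∂Q/∂x - ∂P/∂y = 115x^4.

D is the region 0 ≤ x ≤ 3, 0 ≤ y ≤ 4. Evaluating the double integral:

    ∬_D (115x^4) dA = ∫_0^{3} ∫_0^{4} (115x^4) dy dx.

Inner (y from 0 to 4): 460x^4.
Outer (x from 0 to 3): 22356.

Therefore ∮_C P dx + Q dy = 22356.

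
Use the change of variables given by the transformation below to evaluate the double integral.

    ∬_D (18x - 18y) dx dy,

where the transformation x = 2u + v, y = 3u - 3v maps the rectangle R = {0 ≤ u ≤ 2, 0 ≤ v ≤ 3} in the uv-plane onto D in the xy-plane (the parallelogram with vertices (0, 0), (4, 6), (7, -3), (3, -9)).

Compute the Jacobian determinant of (x, y) with respect to (u, v):

    ∂(x,y)/∂(u,v) = | 2  1 | = (2)(-3) - (1)(3) = -9.
                   | 3  -3 |

Its absolute value is |J| = 9 (the area scaling factor).

Substituting x = 2u + v, y = 3u - 3v into the integrand,

    18x - 18y → -18u + 72v,

so the integral becomes

    ∬_R (-18u + 72v) · |J| du dv = ∫_0^2 ∫_0^3 (-162u + 648v) dv du.

Inner (v): 2916 - 486u.
Outer (u): 4860.

Therefore ∬_D (18x - 18y) dx dy = 4860.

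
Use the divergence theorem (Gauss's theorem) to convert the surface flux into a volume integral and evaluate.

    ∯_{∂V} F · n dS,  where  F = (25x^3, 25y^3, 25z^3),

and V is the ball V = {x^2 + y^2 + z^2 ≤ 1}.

By the divergence theorem,

    ∯_{∂V} F · n dS = ∭_V (∇ · F) dV.

Compute the divergence:
    ∇ · F = ∂F_x/∂x + ∂F_y/∂y + ∂F_z/∂z = 75x^2 + 75y^2 + 75z^2.

In spherical coordinates, x = ρ sin(φ) cos(θ), y = ρ sin(φ) sin(θ), z = ρ cos(φ), dV = ρ^2 sin(φ) dρ dφ dθ, with 0 ≤ ρ ≤ 1, 0 ≤ φ ≤ π, 0 ≤ θ ≤ 2π.

The integrand, after substitution and multiplying by the volume element, becomes (75ρ^2) · ρ^2 sin(φ), so

    ∭_V (∇·F) dV = ∫_0^{2π} ∫_0^{π} ∫_0^{1} (75ρ^2) · ρ^2 sin(φ) dρ dφ dθ.

Inner (ρ from 0 to 1): 15sin(φ).
Middle (φ from 0 to π): 30.
Outer (θ from 0 to 2π): 60π.

Therefore ∯_{∂V} F · n dS = 60π.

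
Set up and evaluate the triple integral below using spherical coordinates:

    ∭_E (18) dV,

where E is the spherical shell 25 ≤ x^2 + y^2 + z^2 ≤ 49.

In spherical coordinates, x = ρ sin(φ) cos(θ), y = ρ sin(φ) sin(θ), z = ρ cos(φ), and dV = ρ^2 sin(φ) dρ dφ dθ.

The integrand becomes 18, so

    ∭_E (18) dV = ∫_{0}^{2π} ∫_{0}^{π} ∫_{5}^{7} (18) · ρ^2 sin(φ) dρ dφ dθ.

Inner (ρ): 1308sin(φ).
Middle (φ): 2616.
Outer (θ): 5232π.

Therefore the triple integral equals 5232π.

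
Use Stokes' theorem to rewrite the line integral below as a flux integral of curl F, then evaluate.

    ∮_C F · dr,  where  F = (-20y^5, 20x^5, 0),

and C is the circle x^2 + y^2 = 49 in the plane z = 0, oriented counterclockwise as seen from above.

Let S be the flat disk x^2 + y^2 ≤ 49 in the plane z = 0, with upward unit normal n̂ = ẑ. By Stokes' theorem,

    ∮_C F · dr = ∬_S (∇ × F) · n̂ dS = ∬_D (curl F)_z dA,

where D is the disk x^2 + y^2 ≤ 49.

Compute the curl of F = (-20y^5, 20x^5, 0):
    (∇ × F)_x = ∂F_z/∂y - ∂F_y/∂z = 0,
    (∇ × F)_y = ∂F_x/∂z - ∂F_z/∂x = 0,
    (∇ × F)_z = ∂F_y/∂x - ∂F_x/∂y = 100x^4 + 100y^4.

On z = 0, (curl F)_z = 100x^4 + 100y^4.

Convert to polar (x = r cos θ, y = r sin θ, dA = r dr dθ); the integrand becomes 100r^4(sin(θ)^4 + cos(θ)^4), so

    ∬_D (curl F)_z dA = ∫_0^{2π} ∫_0^{7} (100r^4(sin(θ)^4 + cos(θ)^4)) · r dr dθ.

Inner (r from 0 to 7): 5882450sin(θ)^4/3 + 5882450cos(θ)^4/3.
Outer (θ from 0 to 2π): 2941225π.

Therefore ∮_C F · dr = 2941225π.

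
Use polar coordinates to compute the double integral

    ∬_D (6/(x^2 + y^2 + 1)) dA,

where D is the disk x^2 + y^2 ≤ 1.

The region D is 0 ≤ r ≤ 1, 0 ≤ θ ≤ 2π in polar coordinates, where x = r cos(θ), y = r sin(θ), and dA = r dr dθ.

Under the substitution, the integrand becomes 6/(r^2 + 1), so

    ∬_D (6/(x^2 + y^2 + 1)) dA = ∫_{0}^{2π} ∫_{0}^{1} (6/(r^2 + 1)) · r dr dθ.

Inner integral (in r): ∫_{0}^{1} (6/(r^2 + 1)) · r dr = log(8).

Outer integral (in θ): ∫_{0}^{2π} (log(8)) dθ = 6π log(2).

Therefore ∬_D (6/(x^2 + y^2 + 1)) dA = 6π log(2).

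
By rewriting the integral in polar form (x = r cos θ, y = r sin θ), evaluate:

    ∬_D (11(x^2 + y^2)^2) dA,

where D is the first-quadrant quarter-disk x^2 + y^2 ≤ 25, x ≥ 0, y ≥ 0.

The region D is 0 ≤ r ≤ 5, 0 ≤ θ ≤ π/2 in polar coordinates, where x = r cos(θ), y = r sin(θ), and dA = r dr dθ.

Under the substitution, the integrand becomes 11r^4, so

    ∬_D (11(x^2 + y^2)^2) dA = ∫_{0}^{π/2} ∫_{0}^{5} (11r^4) · r dr dθ.

Inner integral (in r): ∫_{0}^{5} (11r^4) · r dr = 171875/6.

Outer integral (in θ): ∫_{0}^{π/2} (171875/6) dθ = 171875π/12.

Therefore ∬_D (11(x^2 + y^2)^2) dA = 171875π/12.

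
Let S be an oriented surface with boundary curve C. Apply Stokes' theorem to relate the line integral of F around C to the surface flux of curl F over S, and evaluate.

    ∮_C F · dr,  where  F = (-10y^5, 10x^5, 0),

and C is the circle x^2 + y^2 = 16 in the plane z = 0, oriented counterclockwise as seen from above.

Let S be the flat disk x^2 + y^2 ≤ 16 in the plane z = 0, with upward unit normal n̂ = ẑ. By Stokes' theorem,

    ∮_C F · dr = ∬_S (∇ × F) · n̂ dS = ∬_D (curl F)_z dA,

where D is the disk x^2 + y^2 ≤ 16.

Compute the curl of F = (-10y^5, 10x^5, 0):
    (∇ × F)_x = ∂F_z/∂y - ∂F_y/∂z = 0,
    (∇ × F)_y = ∂F_x/∂z - ∂F_z/∂x = 0,
    (∇ × F)_z = ∂F_y/∂x - ∂F_x/∂y = 50x^4 + 50y^4.

On z = 0, (curl F)_z = 50x^4 + 50y^4.

Convert to polar (x = r cos θ, y = r sin θ, dA = r dr dθ); the integrand becomes 50r^4(sin(θ)^4 + cos(θ)^4), so

    ∬_D (curl F)_z dA = ∫_0^{2π} ∫_0^{4} (50r^4(sin(θ)^4 + cos(θ)^4)) · r dr dθ.

Inner (r from 0 to 4): 102400sin(θ)^4/3 + 102400cos(θ)^4/3.
Outer (θ from 0 to 2π): 51200π.

Therefore ∮_C F · dr = 51200π.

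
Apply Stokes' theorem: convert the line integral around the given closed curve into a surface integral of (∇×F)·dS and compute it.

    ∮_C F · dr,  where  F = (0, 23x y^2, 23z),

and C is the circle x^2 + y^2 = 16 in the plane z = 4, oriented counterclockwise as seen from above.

Let S be the flat disk x^2 + y^2 ≤ 16 in the plane z = 4, with upward unit normal n̂ = ẑ. By Stokes' theorem,

    ∮_C F · dr = ∬_S (∇ × F) · n̂ dS = ∬_D (curl F)_z dA,

where D is the disk x^2 + y^2 ≤ 16.

Compute the curl of F = (0, 23x y^2, 23z):
    (∇ × F)_x = ∂F_z/∂y - ∂F_y/∂z = 0,
    (∇ × F)_y = ∂F_x/∂z - ∂F_z/∂x = 0,
    (∇ × F)_z = ∂F_y/∂x - ∂F_x/∂y = 23y^2.

On z = 4, (curl F)_z = 23y^2.

Convert to polar (x = r cos θ, y = r sin θ, dA = r dr dθ); the integrand becomes 23r^2sin(θ)^2, so

    ∬_D (curl F)_z dA = ∫_0^{2π} ∫_0^{4} (23r^2sin(θ)^2) · r dr dθ.

Inner (r from 0 to 4): 1472sin(θ)^2.
Outer (θ from 0 to 2π): 1472π.

Therefore ∮_C F · dr = 1472π.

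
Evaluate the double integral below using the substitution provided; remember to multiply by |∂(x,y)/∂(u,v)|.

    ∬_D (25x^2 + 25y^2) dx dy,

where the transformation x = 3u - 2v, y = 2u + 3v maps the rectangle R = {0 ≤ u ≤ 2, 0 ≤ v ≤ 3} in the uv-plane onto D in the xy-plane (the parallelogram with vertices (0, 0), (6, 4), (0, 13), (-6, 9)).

Compute the Jacobian determinant of (x, y) with respect to (u, v):

    ∂(x,y)/∂(u,v) = | 3  -2 | = (3)(3) - (-2)(2) = 13.
                   | 2  3 |

Its absolute value is |J| = 13 (the area scaling factor).

Substituting x = 3u - 2v, y = 2u + 3v into the integrand,

    25x^2 + 25y^2 → 325u^2 + 325v^2,

so the integral becomes

    ∬_R (325u^2 + 325v^2) · |J| du dv = ∫_0^2 ∫_0^3 (4225u^2 + 4225v^2) dv du.

Inner (v): 12675u^2 + 38025.
Outer (u): 109850.

Therefore ∬_D (25x^2 + 25y^2) dx dy = 109850.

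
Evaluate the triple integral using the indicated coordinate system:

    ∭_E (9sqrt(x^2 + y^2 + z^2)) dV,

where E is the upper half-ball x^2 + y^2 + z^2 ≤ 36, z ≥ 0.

In spherical coordinates, x = ρ sin(φ) cos(θ), y = ρ sin(φ) sin(θ), z = ρ cos(φ), and dV = ρ^2 sin(φ) dρ dφ dθ.

The integrand becomes 9ρ, so

    ∭_E (9sqrt(x^2 + y^2 + z^2)) dV = ∫_{0}^{2π} ∫_{0}^{π/2} ∫_{0}^{6} (9ρ) · ρ^2 sin(φ) dρ dφ dθ.

Inner (ρ): 2916sin(φ).
Middle (φ): 2916.
Outer (θ): 5832π.

Therefore the triple integral equals 5832π.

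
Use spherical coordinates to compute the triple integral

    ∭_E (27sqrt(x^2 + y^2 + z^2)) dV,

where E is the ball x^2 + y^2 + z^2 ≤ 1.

In spherical coordinates, x = ρ sin(φ) cos(θ), y = ρ sin(φ) sin(θ), z = ρ cos(φ), and dV = ρ^2 sin(φ) dρ dφ dθ.

The integrand becomes 27ρ, so

    ∭_E (27sqrt(x^2 + y^2 + z^2)) dV = ∫_{0}^{2π} ∫_{0}^{π} ∫_{0}^{1} (27ρ) · ρ^2 sin(φ) dρ dφ dθ.

Inner (ρ): 27sin(φ)/4.
Middle (φ): 27/2.
Outer (θ): 27π.

Therefore the triple integral equals 27π.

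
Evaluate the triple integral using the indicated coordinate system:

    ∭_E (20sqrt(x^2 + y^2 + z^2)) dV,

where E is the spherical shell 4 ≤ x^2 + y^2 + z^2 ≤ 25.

In spherical coordinates, x = ρ sin(φ) cos(θ), y = ρ sin(φ) sin(θ), z = ρ cos(φ), and dV = ρ^2 sin(φ) dρ dφ dθ.

The integrand becomes 20ρ, so

    ∭_E (20sqrt(x^2 + y^2 + z^2)) dV = ∫_{0}^{2π} ∫_{0}^{π} ∫_{2}^{5} (20ρ) · ρ^2 sin(φ) dρ dφ dθ.

Inner (ρ): 3045sin(φ).
Middle (φ): 6090.
Outer (θ): 12180π.

Therefore the triple integral equals 12180π.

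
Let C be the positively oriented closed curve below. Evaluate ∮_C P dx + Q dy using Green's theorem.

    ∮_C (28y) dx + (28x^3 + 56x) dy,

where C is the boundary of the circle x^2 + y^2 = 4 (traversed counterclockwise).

Green's theorem converts the closed line integral into a double integral over the enclosed region D:

    ∮_C P dx + Q dy = ∬_D (∂Q/∂x - ∂P/∂y) dA.

Here P = 28y, Q = 28x^3 + 56x, so

    ∂Q/∂x = 84x^2 + 56,    ∂P/∂y = 28,
    ∂Q/∂x - ∂P/∂y = 84x^2 + 28.

D is the region x^2 + y^2 ≤ 4. Evaluating the double integral:

In polar coordinates (x = r cos θ, y = r sin θ, dA = r dr dθ) the integrand becomes 84r^2cos(θ)^2 + 28, so

    ∬_D (84x^2 + 28) dA = ∫_0^{2π} ∫_0^{2} (84r^2cos(θ)^2 + 28) · r dr dθ.

Inner (r from 0 to 2): 336cos(θ)^2 + 56.
Outer (θ from 0 to 2π): 448π.

Therefore ∮_C P dx + Q dy = 448π.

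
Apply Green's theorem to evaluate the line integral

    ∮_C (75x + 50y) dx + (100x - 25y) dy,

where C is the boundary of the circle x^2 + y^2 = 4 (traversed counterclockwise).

Green's theorem converts the closed line integral into a double integral over the enclosed region D:

    ∮_C P dx + Q dy = ∬_D (∂Q/∂x - ∂P/∂y) dA.

Here P = 75x + 50y, Q = 100x - 25y, so

    ∂Q/∂x = 100,    ∂P/∂y = 50,
    ∂Q/∂x - ∂P/∂y = 50.

D is the region x^2 + y^2 ≤ 4. Evaluating the double integral:

In polar coordinates (x = r cos θ, y = r sin θ, dA = r dr dθ) the integrand becomes 50, so

    ∬_D (50) dA = ∫_0^{2π} ∫_0^{2} (50) · r dr dθ.

Inner (r from 0 to 2): 100.
Outer (θ from 0 to 2π): 200π.

Therefore ∮_C P dx + Q dy = 200π.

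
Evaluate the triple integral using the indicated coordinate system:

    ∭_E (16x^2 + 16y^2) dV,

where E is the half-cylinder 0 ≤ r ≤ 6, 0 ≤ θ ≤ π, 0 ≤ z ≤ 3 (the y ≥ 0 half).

In cylindrical coordinates, x = r cos(θ), y = r sin(θ), z = z, and dV = r dr dθ dz.

The integrand becomes 16r^2, so

    ∭_E (16x^2 + 16y^2) dV = ∫_{0}^{π} ∫_{0}^{6} ∫_{0}^{3} (16r^2) · r dz dr dθ.

Inner (z): 48r^3.
Middle (r from 0 to 6): 15552.
Outer (θ): 15552π.

Therefore the triple integral equals 15552π.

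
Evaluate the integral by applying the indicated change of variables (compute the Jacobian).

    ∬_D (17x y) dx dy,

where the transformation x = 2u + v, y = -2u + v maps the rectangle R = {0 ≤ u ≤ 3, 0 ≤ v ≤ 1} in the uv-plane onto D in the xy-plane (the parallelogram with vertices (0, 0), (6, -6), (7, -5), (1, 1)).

Compute the Jacobian determinant of (x, y) with respect to (u, v):

    ∂(x,y)/∂(u,v) = | 2  1 | = (2)(1) - (1)(-2) = 4.
                   | -2  1 |

Its absolute value is |J| = 4 (the area scaling factor).

Substituting x = 2u + v, y = -2u + v into the integrand,

    17x y → -68u^2 + 17v^2,

so the integral becomes

    ∬_R (-68u^2 + 17v^2) · |J| du dv = ∫_0^3 ∫_0^1 (-272u^2 + 68v^2) dv du.

Inner (v): 68/3 - 272u^2.
Outer (u): -2380.

Therefore ∬_D (17x y) dx dy = -2380.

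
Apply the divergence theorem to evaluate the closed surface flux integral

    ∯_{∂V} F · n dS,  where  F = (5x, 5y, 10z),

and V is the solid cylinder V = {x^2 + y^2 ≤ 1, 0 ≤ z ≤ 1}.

By the divergence theorem,

    ∯_{∂V} F · n dS = ∭_V (∇ · F) dV.

Compute the divergence:
    ∇ · F = ∂F_x/∂x + ∂F_y/∂y + ∂F_z/∂z = 5 + 5 + 10 = 20.

In cylindrical coordinates, x = r cos(θ), y = r sin(θ), z = z, dV = r dr dθ dz, with 0 ≤ r ≤ 1, 0 ≤ θ ≤ 2π, 0 ≤ z ≤ 1.

The integrand, after substitution and multiplying by the volume element, becomes (20) · r, so

    ∭_V (∇·F) dV = ∫_0^{2π} ∫_0^{1} ∫_0^{1} (20) · r dz dr dθ.

Inner (z from 0 to 1): 20r.
Middle (r from 0 to 1): 10.
Outer (θ from 0 to 2π): 20π.

Therefore ∯_{∂V} F · n dS = 20π.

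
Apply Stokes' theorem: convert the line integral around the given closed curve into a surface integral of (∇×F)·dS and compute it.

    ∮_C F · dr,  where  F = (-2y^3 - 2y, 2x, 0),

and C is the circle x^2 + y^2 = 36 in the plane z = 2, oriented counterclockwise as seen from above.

Let S be the flat disk x^2 + y^2 ≤ 36 in the plane z = 2, with upward unit normal n̂ = ẑ. By Stokes' theorem,

    ∮_C F · dr = ∬_S (∇ × F) · n̂ dS = ∬_D (curl F)_z dA,

where D is the disk x^2 + y^2 ≤ 36.

Compute the curl of F = (-2y^3 - 2y, 2x, 0):
    (∇ × F)_x = ∂F_z/∂y - ∂F_y/∂z = 0,
    (∇ × F)_y = ∂F_x/∂z - ∂F_z/∂x = 0,
    (∇ × F)_z = ∂F_y/∂x - ∂F_x/∂y = 6y^2 + 4.

On z = 2, (curl F)_z = 6y^2 + 4.

Convert to polar (x = r cos θ, y = r sin θ, dA = r dr dθ); the integrand becomes 6r^2sin(θ)^2 + 4, so

    ∬_D (curl F)_z dA = ∫_0^{2π} ∫_0^{6} (6r^2sin(θ)^2 + 4) · r dr dθ.

Inner (r from 0 to 6): 1944sin(θ)^2 + 72.
Outer (θ from 0 to 2π): 2088π.

Therefore ∮_C F · dr = 2088π.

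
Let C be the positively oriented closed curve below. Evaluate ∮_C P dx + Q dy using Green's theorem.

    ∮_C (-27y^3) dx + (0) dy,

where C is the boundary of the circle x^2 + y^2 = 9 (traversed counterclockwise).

Green's theorem converts the closed line integral into a double integral over the enclosed region D:

    ∮_C P dx + Q dy = ∬_D (∂Q/∂x - ∂P/∂y) dA.

Here P = -27y^3, Q = 0, so

    ∂Q/∂x = 0,    ∂P/∂y = -81y^2,
    ∂Q/∂x - ∂P/∂y = 81y^2.

D is the region x^2 + y^2 ≤ 9. Evaluating the double integral:

In polar coordinates (x = r cos θ, y = r sin θ, dA = r dr dθ) the integrand becomes 81r^2sin(θ)^2, so

    ∬_D (81y^2) dA = ∫_0^{2π} ∫_0^{3} (81r^2sin(θ)^2) · r dr dθ.

Inner (r from 0 to 3): 6561sin(θ)^2/4.
Outer (θ from 0 to 2π): 6561π/4.

Therefore ∮_C P dx + Q dy = 6561π/4.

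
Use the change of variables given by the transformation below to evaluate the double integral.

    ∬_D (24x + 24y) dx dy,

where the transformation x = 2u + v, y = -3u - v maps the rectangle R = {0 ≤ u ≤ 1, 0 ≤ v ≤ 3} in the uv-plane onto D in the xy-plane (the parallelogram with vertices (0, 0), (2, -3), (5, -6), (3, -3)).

Compute the Jacobian determinant of (x, y) with respect to (u, v):

    ∂(x,y)/∂(u,v) = | 2  1 | = (2)(-1) - (1)(-3) = 1.
                   | -3  -1 |

Its absolute value is |J| = 1 (the area scaling factor).

Substituting x = 2u + v, y = -3u - v into the integrand,

    24x + 24y → -24u,

so the integral becomes

    ∬_R (-24u) · |J| du dv = ∫_0^1 ∫_0^3 (-24u) dv du.

Inner (v): -72u.
Outer (u): -36.

Therefore ∬_D (24x + 24y) dx dy = -36.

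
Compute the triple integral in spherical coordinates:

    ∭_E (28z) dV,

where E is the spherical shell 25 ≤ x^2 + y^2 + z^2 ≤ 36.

In spherical coordinates, x = ρ sin(φ) cos(θ), y = ρ sin(φ) sin(θ), z = ρ cos(φ), and dV = ρ^2 sin(φ) dρ dφ dθ.

The integrand becomes 28ρ cos(φ), so

    ∭_E (28z) dV = ∫_{0}^{2π} ∫_{0}^{π} ∫_{5}^{6} (28ρ cos(φ)) · ρ^2 sin(φ) dρ dφ dθ.

Inner (ρ): 4697sin(2φ)/2.
Middle (φ): 0.
Outer (θ): 0.

Therefore the triple integral equals 0.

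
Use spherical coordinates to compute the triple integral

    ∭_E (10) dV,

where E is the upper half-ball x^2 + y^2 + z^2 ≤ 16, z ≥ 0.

In spherical coordinates, x = ρ sin(φ) cos(θ), y = ρ sin(φ) sin(θ), z = ρ cos(φ), and dV = ρ^2 sin(φ) dρ dφ dθ.

The integrand becomes 10, so

    ∭_E (10) dV = ∫_{0}^{2π} ∫_{0}^{π/2} ∫_{0}^{4} (10) · ρ^2 sin(φ) dρ dφ dθ.

Inner (ρ): 640sin(φ)/3.
Middle (φ): 640/3.
Outer (θ): 1280π/3.

Therefore the triple integral equals 1280π/3.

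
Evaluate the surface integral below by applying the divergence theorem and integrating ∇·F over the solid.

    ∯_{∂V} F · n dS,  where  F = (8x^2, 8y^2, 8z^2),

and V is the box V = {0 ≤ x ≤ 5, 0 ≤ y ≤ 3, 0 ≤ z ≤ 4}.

By the divergence theorem,

    ∯_{∂V} F · n dS = ∭_V (∇ · F) dV.

Compute the divergence:
    ∇ · F = ∂F_x/∂x + ∂F_y/∂y + ∂F_z/∂z = 16x + 16y + 16z.

V is a rectangular box, so dV = dx dy dz with 0 ≤ x ≤ 5, 0 ≤ y ≤ 3, 0 ≤ z ≤ 4.

Integrate (16x + 16y + 16z) over V as an iterated integral:

    ∭_V (∇·F) dV = ∫_0^{5} ∫_0^{3} ∫_0^{4} (16x + 16y + 16z) dz dy dx.

Inner (z from 0 to 4): 64x + 64y + 128.
Middle (y from 0 to 3): 192x + 672.
Outer (x from 0 to 5): 5760.

Therefore ∯_{∂V} F · n dS = 5760.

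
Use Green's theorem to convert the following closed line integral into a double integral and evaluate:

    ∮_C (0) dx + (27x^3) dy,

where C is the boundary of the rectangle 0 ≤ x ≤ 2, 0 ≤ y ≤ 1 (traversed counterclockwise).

Green's theorem converts the closed line integral into a double integral over the enclosed region D:

    ∮_C P dx + Q dy = ∬_D (∂Q/∂x - ∂P/∂y) dA.

Here P = 0, Q = 27x^3, so

    ∂Q/∂x = 81x^2,    ∂P/∂y = 0,
    ∂Q/∂x - ∂P/∂y = 81x^2.

D is the region 0 ≤ x ≤ 2, 0 ≤ y ≤ 1. Evaluating the double integral:

    ∬_D (81x^2) dA = ∫_0^{2} ∫_0^{1} (81x^2) dy dx.

Inner (y from 0 to 1): 81x^2.
Outer (x from 0 to 2): 216.

Therefore ∮_C P dx + Q dy = 216.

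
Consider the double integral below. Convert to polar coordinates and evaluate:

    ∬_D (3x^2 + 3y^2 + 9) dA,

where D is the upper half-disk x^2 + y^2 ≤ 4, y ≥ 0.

The region D is 0 ≤ r ≤ 2, 0 ≤ θ ≤ π in polar coordinates, where x = r cos(θ), y = r sin(θ), and dA = r dr dθ.

Under the substitution, the integrand becomes 3r^2 + 9, so

    ∬_D (3x^2 + 3y^2 + 9) dA = ∫_{0}^{π} ∫_{0}^{2} (3r^2 + 9) · r dr dθ.

Inner integral (in r): ∫_{0}^{2} (3r^2 + 9) · r dr = 30.

Outer integral (in θ): ∫_{0}^{π} (30) dθ = 30π.

Therefore ∬_D (3x^2 + 3y^2 + 9) dA = 30π.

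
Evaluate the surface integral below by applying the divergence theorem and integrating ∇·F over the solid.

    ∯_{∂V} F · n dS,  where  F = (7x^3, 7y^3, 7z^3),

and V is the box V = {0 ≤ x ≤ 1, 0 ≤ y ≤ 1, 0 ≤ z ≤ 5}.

By the divergence theorem,

    ∯_{∂V} F · n dS = ∭_V (∇ · F) dV.

Compute the divergence:
    ∇ · F = ∂F_x/∂x + ∂F_y/∂y + ∂F_z/∂z = 21x^2 + 21y^2 + 21z^2.

V is a rectangular box, so dV = dx dy dz with 0 ≤ x ≤ 1, 0 ≤ y ≤ 1, 0 ≤ z ≤ 5.

Integrate (21x^2 + 21y^2 + 21z^2) over V as an iterated integral:

    ∭_V (∇·F) dV = ∫_0^{1} ∫_0^{1} ∫_0^{5} (21x^2 + 21y^2 + 21z^2) dz dy dx.

Inner (z from 0 to 5): 105x^2 + 105y^2 + 875.
Middle (y from 0 to 1): 105x^2 + 910.
Outer (x from 0 to 1): 945.

Therefore ∯_{∂V} F · n dS = 945.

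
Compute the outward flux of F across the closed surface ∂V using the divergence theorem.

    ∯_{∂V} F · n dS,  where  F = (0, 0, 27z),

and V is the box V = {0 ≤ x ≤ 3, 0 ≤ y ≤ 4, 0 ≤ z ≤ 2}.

By the divergence theorem,

    ∯_{∂V} F · n dS = ∭_V (∇ · F) dV.

Compute the divergence:
    ∇ · F = ∂F_x/∂x + ∂F_y/∂y + ∂F_z/∂z = 0 + 0 + 27 = 27.

V is a rectangular box, so dV = dx dy dz with 0 ≤ x ≤ 3, 0 ≤ y ≤ 4, 0 ≤ z ≤ 2.

Integrate (27) over V as an iterated integral:

    ∭_V (∇·F) dV = ∫_0^{3} ∫_0^{4} ∫_0^{2} (27) dz dy dx.

Inner (z from 0 to 2): 54.
Middle (y from 0 to 4): 216.
Outer (x from 0 to 3): 648.

Therefore ∯_{∂V} F · n dS = 648.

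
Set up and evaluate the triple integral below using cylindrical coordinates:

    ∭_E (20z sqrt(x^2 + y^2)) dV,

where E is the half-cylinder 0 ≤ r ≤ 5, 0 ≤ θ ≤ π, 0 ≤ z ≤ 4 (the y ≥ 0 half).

In cylindrical coordinates, x = r cos(θ), y = r sin(θ), z = z, and dV = r dr dθ dz.

The integrand becomes 20r z, so

    ∭_E (20z sqrt(x^2 + y^2)) dV = ∫_{0}^{π} ∫_{0}^{5} ∫_{0}^{4} (20r z) · r dz dr dθ.

Inner (z): 160r^2.
Middle (r from 0 to 5): 20000/3.
Outer (θ): 20000π/3.

Therefore the triple integral equals 20000π/3.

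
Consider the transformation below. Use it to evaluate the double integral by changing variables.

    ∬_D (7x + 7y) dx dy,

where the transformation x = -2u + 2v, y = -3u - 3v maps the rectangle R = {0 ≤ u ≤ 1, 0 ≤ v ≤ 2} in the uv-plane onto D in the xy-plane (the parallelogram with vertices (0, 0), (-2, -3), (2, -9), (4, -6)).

Compute the Jacobian determinant of (x, y) with respect to (u, v):

    ∂(x,y)/∂(u,v) = | -2  2 | = (-2)(-3) - (2)(-3) = 12.
                   | -3  -3 |

Its absolute value is |J| = 12 (the area scaling factor).

Substituting x = -2u + 2v, y = -3u - 3v into the integrand,

    7x + 7y → -35u - 7v,

so the integral becomes

    ∬_R (-35u - 7v) · |J| du dv = ∫_0^1 ∫_0^2 (-420u - 84v) dv du.

Inner (v): -840u - 168.
Outer (u): -588.

Therefore ∬_D (7x + 7y) dx dy = -588.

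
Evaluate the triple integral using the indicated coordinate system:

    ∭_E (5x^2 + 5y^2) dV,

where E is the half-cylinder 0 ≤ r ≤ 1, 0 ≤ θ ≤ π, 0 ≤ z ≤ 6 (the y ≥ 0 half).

In cylindrical coordinates, x = r cos(θ), y = r sin(θ), z = z, and dV = r dr dθ dz.

The integrand becomes 5r^2, so

    ∭_E (5x^2 + 5y^2) dV = ∫_{0}^{π} ∫_{0}^{1} ∫_{0}^{6} (5r^2) · r dz dr dθ.

Inner (z): 30r^3.
Middle (r from 0 to 1): 15/2.
Outer (θ): 15π/2.

Therefore the triple integral equals 15π/2.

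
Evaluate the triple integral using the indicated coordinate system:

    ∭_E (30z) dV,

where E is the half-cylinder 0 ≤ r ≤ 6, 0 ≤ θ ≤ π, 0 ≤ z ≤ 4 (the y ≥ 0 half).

In cylindrical coordinates, x = r cos(θ), y = r sin(θ), z = z, and dV = r dr dθ dz.

The integrand becomes 30z, so

    ∭_E (30z) dV = ∫_{0}^{π} ∫_{0}^{6} ∫_{0}^{4} (30z) · r dz dr dθ.

Inner (z): 240r.
Middle (r from 0 to 6): 4320.
Outer (θ): 4320π.

Therefore the triple integral equals 4320π.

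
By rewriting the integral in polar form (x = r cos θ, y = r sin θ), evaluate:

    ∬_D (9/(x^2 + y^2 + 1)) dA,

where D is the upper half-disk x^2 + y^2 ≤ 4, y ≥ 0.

The region D is 0 ≤ r ≤ 2, 0 ≤ θ ≤ π in polar coordinates, where x = r cos(θ), y = r sin(θ), and dA = r dr dθ.

Under the substitution, the integrand becomes 9/(r^2 + 1), so

    ∬_D (9/(x^2 + y^2 + 1)) dA = ∫_{0}^{π} ∫_{0}^{2} (9/(r^2 + 1)) · r dr dθ.

Inner integral (in r): ∫_{0}^{2} (9/(r^2 + 1)) · r dr = 9log(5)/2.

Outer integral (in θ): ∫_{0}^{π} (9log(5)/2) dθ = 9π log(5)/2.

Therefore ∬_D (9/(x^2 + y^2 + 1)) dA = 9π log(5)/2.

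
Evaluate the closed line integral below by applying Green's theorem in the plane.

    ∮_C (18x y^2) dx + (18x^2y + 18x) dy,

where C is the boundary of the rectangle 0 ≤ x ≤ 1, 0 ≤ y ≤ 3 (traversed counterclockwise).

Green's theorem converts the closed line integral into a double integral over the enclosed region D:

    ∮_C P dx + Q dy = ∬_D (∂Q/∂x - ∂P/∂y) dA.

Here P = 18x y^2, Q = 18x^2y + 18x, so

    ∂Q/∂x = 36x y + 18,    ∂P/∂y = 36x y,
    ∂Q/∂x - ∂P/∂y = 18.

D is the region 0 ≤ x ≤ 1, 0 ≤ y ≤ 3. Evaluating the double integral:

    ∬_D (18) dA = ∫_0^{1} ∫_0^{3} (18) dy dx.

Inner (y from 0 to 3): 54.
Outer (x from 0 to 1): 54.

Therefore ∮_C P dx + Q dy = 54.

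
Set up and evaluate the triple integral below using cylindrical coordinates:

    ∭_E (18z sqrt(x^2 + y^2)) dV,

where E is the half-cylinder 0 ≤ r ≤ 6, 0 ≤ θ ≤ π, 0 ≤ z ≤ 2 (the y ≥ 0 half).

In cylindrical coordinates, x = r cos(θ), y = r sin(θ), z = z, and dV = r dr dθ dz.

The integrand becomes 18r z, so

    ∭_E (18z sqrt(x^2 + y^2)) dV = ∫_{0}^{π} ∫_{0}^{6} ∫_{0}^{2} (18r z) · r dz dr dθ.

Inner (z): 36r^2.
Middle (r from 0 to 6): 2592.
Outer (θ): 2592π.

Therefore the triple integral equals 2592π.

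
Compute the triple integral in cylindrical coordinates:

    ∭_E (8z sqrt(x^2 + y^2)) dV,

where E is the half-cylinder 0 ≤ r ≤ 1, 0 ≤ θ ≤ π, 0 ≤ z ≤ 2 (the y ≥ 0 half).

In cylindrical coordinates, x = r cos(θ), y = r sin(θ), z = z, and dV = r dr dθ dz.

The integrand becomes 8r z, so

    ∭_E (8z sqrt(x^2 + y^2)) dV = ∫_{0}^{π} ∫_{0}^{1} ∫_{0}^{2} (8r z) · r dz dr dθ.

Inner (z): 16r^2.
Middle (r from 0 to 1): 16/3.
Outer (θ): 16π/3.

Therefore the triple integral equals 16π/3.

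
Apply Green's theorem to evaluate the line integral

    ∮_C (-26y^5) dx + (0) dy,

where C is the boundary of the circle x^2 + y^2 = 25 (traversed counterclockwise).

Green's theorem converts the closed line integral into a double integral over the enclosed region D:

    ∮_C P dx + Q dy = ∬_D (∂Q/∂x - ∂P/∂y) dA.

Here P = -26y^5, Q = 0, so

    ∂Q/∂x = 0,    ∂P/∂y = -130y^4,
    ∂Q/∂x - ∂P/∂y = 130y^4.

D is the region x^2 + y^2 ≤ 25. Evaluating the double integral:

In polar coordinates (x = r cos θ, y = r sin θ, dA = r dr dθ) the integrand becomes 130r^4sin(θ)^4, so

    ∬_D (130y^4) dA = ∫_0^{2π} ∫_0^{5} (130r^4sin(θ)^4) · r dr dθ.

Inner (r from 0 to 5): 1015625sin(θ)^4/3.
Outer (θ from 0 to 2π): 1015625π/4.

Therefore ∮_C P dx + Q dy = 1015625π/4.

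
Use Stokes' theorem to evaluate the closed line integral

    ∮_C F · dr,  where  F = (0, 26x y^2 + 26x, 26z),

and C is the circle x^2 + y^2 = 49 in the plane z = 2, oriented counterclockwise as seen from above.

Let S be the flat disk x^2 + y^2 ≤ 49 in the plane z = 2, with upward unit normal n̂ = ẑ. By Stokes' theorem,

    ∮_C F · dr = ∬_S (∇ × F) · n̂ dS = ∬_D (curl F)_z dA,

where D is the disk x^2 + y^2 ≤ 49.

Compute the curl of F = (0, 26x y^2 + 26x, 26z):
    (∇ × F)_x = ∂F_z/∂y - ∂F_y/∂z = 0,
    (∇ × F)_y = ∂F_x/∂z - ∂F_z/∂x = 0,
    (∇ × F)_z = ∂F_y/∂x - ∂F_x/∂y = 26y^2 + 26.

On z = 2, (curl F)_z = 26y^2 + 26.

Convert to polar (x = r cos θ, y = r sin θ, dA = r dr dθ); the integrand becomes 26r^2sin(θ)^2 + 26, so

    ∬_D (curl F)_z dA = ∫_0^{2π} ∫_0^{7} (26r^2sin(θ)^2 + 26) · r dr dθ.

Inner (r from 0 to 7): 31213sin(θ)^2/2 + 637.
Outer (θ from 0 to 2π): 33761π/2.

Therefore ∮_C F · dr = 33761π/2.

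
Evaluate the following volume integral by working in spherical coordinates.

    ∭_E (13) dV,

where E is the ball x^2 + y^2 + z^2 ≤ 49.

In spherical coordinates, x = ρ sin(φ) cos(θ), y = ρ sin(φ) sin(θ), z = ρ cos(φ), and dV = ρ^2 sin(φ) dρ dφ dθ.

The integrand becomes 13, so

    ∭_E (13) dV = ∫_{0}^{2π} ∫_{0}^{π} ∫_{0}^{7} (13) · ρ^2 sin(φ) dρ dφ dθ.

Inner (ρ): 4459sin(φ)/3.
Middle (φ): 8918/3.
Outer (θ): 17836π/3.

Therefore the triple integral equals 17836π/3.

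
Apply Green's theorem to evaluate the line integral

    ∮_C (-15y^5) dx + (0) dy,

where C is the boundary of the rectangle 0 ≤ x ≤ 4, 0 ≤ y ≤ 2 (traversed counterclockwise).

Green's theorem converts the closed line integral into a double integral over the enclosed region D:

    ∮_C P dx + Q dy = ∬_D (∂Q/∂x - ∂P/∂y) dA.

Here P = -15y^5, Q = 0, so

    ∂Q/∂x = 0,    ∂P/∂y = -75y^4,
    ∂Q/∂x - ∂P/∂y = 75y^4.

D is the region 0 ≤ x ≤ 4, 0 ≤ y ≤ 2. Evaluating the double integral:

    ∬_D (75y^4) dA = ∫_0^{4} ∫_0^{2} (75y^4) dy dx.

Inner (y from 0 to 2): 480.
Outer (x from 0 to 4): 1920.

Therefore ∮_C P dx + Q dy = 1920.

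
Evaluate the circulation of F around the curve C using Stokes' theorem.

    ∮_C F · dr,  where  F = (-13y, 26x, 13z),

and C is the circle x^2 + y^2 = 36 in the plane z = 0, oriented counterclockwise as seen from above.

Let S be the flat disk x^2 + y^2 ≤ 36 in the plane z = 0, with upward unit normal n̂ = ẑ. By Stokes' theorem,

    ∮_C F · dr = ∬_S (∇ × F) · n̂ dS = ∬_D (curl F)_z dA,

where D is the disk x^2 + y^2 ≤ 36.

Compute the curl of F = (-13y, 26x, 13z):
    (∇ × F)_x = ∂F_z/∂y - ∂F_y/∂z = 0,
    (∇ × F)_y = ∂F_x/∂z - ∂F_z/∂x = 0,
    (∇ × F)_z = ∂F_y/∂x - ∂F_x/∂y = 39.

On z = 0, (curl F)_z = 39.

Convert to polar (x = r cos θ, y = r sin θ, dA = r dr dθ); the integrand becomes 39, so

    ∬_D (curl F)_z dA = ∫_0^{2π} ∫_0^{6} (39) · r dr dθ.

Inner (r from 0 to 6): 702.
Outer (θ from 0 to 2π): 1404π.

Therefore ∮_C F · dr = 1404π.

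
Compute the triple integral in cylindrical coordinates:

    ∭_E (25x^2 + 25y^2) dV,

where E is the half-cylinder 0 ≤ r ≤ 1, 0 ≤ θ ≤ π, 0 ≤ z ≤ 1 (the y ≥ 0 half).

In cylindrical coordinates, x = r cos(θ), y = r sin(θ), z = z, and dV = r dr dθ dz.

The integrand becomes 25r^2, so

    ∭_E (25x^2 + 25y^2) dV = ∫_{0}^{π} ∫_{0}^{1} ∫_{0}^{1} (25r^2) · r dz dr dθ.

Inner (z): 25r^3.
Middle (r from 0 to 1): 25/4.
Outer (θ): 25π/4.

Therefore the triple integral equals 25π/4.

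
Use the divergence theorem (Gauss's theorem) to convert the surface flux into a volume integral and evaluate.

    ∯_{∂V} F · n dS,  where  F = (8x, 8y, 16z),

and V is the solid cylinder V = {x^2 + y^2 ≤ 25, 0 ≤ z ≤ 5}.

By the divergence theorem,

    ∯_{∂V} F · n dS = ∭_V (∇ · F) dV.

Compute the divergence:
    ∇ · F = ∂F_x/∂x + ∂F_y/∂y + ∂F_z/∂z = 8 + 8 + 16 = 32.

In cylindrical coordinates, x = r cos(θ), y = r sin(θ), z = z, dV = r dr dθ dz, with 0 ≤ r ≤ 5, 0 ≤ θ ≤ 2π, 0 ≤ z ≤ 5.

The integrand, after substitution and multiplying by the volume element, becomes (32) · r, so

    ∭_V (∇·F) dV = ∫_0^{2π} ∫_0^{5} ∫_0^{5} (32) · r dz dr dθ.

Inner (z from 0 to 5): 160r.
Middle (r from 0 to 5): 2000.
Outer (θ from 0 to 2π): 4000π.

Therefore ∯_{∂V} F · n dS = 4000π.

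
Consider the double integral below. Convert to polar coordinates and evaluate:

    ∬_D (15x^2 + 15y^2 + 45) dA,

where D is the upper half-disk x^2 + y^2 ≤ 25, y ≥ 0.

The region D is 0 ≤ r ≤ 5, 0 ≤ θ ≤ π in polar coordinates, where x = r cos(θ), y = r sin(θ), and dA = r dr dθ.

Under the substitution, the integrand becomes 15r^2 + 45, so

    ∬_D (15x^2 + 15y^2 + 45) dA = ∫_{0}^{π} ∫_{0}^{5} (15r^2 + 45) · r dr dθ.

Inner integral (in r): ∫_{0}^{5} (15r^2 + 45) · r dr = 11625/4.

Outer integral (in θ): ∫_{0}^{π} (11625/4) dθ = 11625π/4.

Therefore ∬_D (15x^2 + 15y^2 + 45) dA = 11625π/4.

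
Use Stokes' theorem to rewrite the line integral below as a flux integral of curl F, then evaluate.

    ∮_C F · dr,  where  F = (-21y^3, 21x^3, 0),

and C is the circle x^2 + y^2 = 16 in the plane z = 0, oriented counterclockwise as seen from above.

Let S be the flat disk x^2 + y^2 ≤ 16 in the plane z = 0, with upward unit normal n̂ = ẑ. By Stokes' theorem,

    ∮_C F · dr = ∬_S (∇ × F) · n̂ dS = ∬_D (curl F)_z dA,

where D is the disk x^2 + y^2 ≤ 16.

Compute the curl of F = (-21y^3, 21x^3, 0):
    (∇ × F)_x = ∂F_z/∂y - ∂F_y/∂z = 0,
    (∇ × F)_y = ∂F_x/∂z - ∂F_z/∂x = 0,
    (∇ × F)_z = ∂F_y/∂x - ∂F_x/∂y = 63x^2 + 63y^2.

On z = 0, (curl F)_z = 63x^2 + 63y^2.

Convert to polar (x = r cos θ, y = r sin θ, dA = r dr dθ); the integrand becomes 63r^2, so

    ∬_D (curl F)_z dA = ∫_0^{2π} ∫_0^{4} (63r^2) · r dr dθ.

Inner (r from 0 to 4): 4032.
Outer (θ from 0 to 2π): 8064π.

Therefore ∮_C F · dr = 8064π.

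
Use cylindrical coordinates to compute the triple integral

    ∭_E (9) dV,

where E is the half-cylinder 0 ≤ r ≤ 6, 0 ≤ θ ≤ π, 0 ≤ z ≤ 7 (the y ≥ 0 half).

In cylindrical coordinates, x = r cos(θ), y = r sin(θ), z = z, and dV = r dr dθ dz.

The integrand becomes 9, so

    ∭_E (9) dV = ∫_{0}^{π} ∫_{0}^{6} ∫_{0}^{7} (9) · r dz dr dθ.

Inner (z): 63r.
Middle (r from 0 to 6): 1134.
Outer (θ): 1134π.

Therefore the triple integral equals 1134π.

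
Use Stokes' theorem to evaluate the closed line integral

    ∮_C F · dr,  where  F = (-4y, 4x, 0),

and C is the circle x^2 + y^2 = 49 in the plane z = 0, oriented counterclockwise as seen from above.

Let S be the flat disk x^2 + y^2 ≤ 49 in the plane z = 0, with upward unit normal n̂ = ẑ. By Stokes' theorem,

    ∮_C F · dr = ∬_S (∇ × F) · n̂ dS = ∬_D (curl F)_z dA,

where D is the disk x^2 + y^2 ≤ 49.

Compute the curl of F = (-4y, 4x, 0):
    (∇ × F)_x = ∂F_z/∂y - ∂F_y/∂z = 0,
    (∇ × F)_y = ∂F_x/∂z - ∂F_z/∂x = 0,
    (∇ × F)_z = ∂F_y/∂x - ∂F_x/∂y = 8.

On z = 0, (curl F)_z = 8.

Convert to polar (x = r cos θ, y = r sin θ, dA = r dr dθ); the integrand becomes 8, so

    ∬_D (curl F)_z dA = ∫_0^{2π} ∫_0^{7} (8) · r dr dθ.

Inner (r from 0 to 7): 196.
Outer (θ from 0 to 2π): 392π.

Therefore ∮_C F · dr = 392π.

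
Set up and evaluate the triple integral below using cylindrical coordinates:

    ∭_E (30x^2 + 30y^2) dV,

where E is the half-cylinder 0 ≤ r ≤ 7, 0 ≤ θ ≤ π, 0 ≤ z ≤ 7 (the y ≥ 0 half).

In cylindrical coordinates, x = r cos(θ), y = r sin(θ), z = z, and dV = r dr dθ dz.

The integrand becomes 30r^2, so

    ∭_E (30x^2 + 30y^2) dV = ∫_{0}^{π} ∫_{0}^{7} ∫_{0}^{7} (30r^2) · r dz dr dθ.

Inner (z): 210r^3.
Middle (r from 0 to 7): 252105/2.
Outer (θ): 252105π/2.

Therefore the triple integral equals 252105π/2.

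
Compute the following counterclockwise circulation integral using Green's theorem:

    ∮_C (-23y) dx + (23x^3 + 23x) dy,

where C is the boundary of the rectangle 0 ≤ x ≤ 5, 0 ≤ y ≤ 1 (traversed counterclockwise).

Green's theorem converts the closed line integral into a double integral over the enclosed region D:

    ∮_C P dx + Q dy = ∬_D (∂Q/∂x - ∂P/∂y) dA.

Here P = -23y, Q = 23x^3 + 23x, so

    ∂Q/∂x = 69x^2 + 23,    ∂P/∂y = -23,
    ∂Q/∂x - ∂P/∂y = 69x^2 + 46.

D is the region 0 ≤ x ≤ 5, 0 ≤ y ≤ 1. Evaluating the double integral:

    ∬_D (69x^2 + 46) dA = ∫_0^{5} ∫_0^{1} (69x^2 + 46) dy dx.

Inner (y from 0 to 1): 69x^2 + 46.
Outer (x from 0 to 5): 3105.

Therefore ∮_C P dx + Q dy = 3105.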